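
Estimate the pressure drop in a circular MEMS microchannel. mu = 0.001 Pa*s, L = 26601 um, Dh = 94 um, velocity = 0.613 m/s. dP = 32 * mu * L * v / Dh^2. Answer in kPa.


Step 1: Convert to SI: L = 26601e-6 m, Dh = 94e-6 m
Step 2: dP = 32 * 0.001 * 26601e-6 * 0.613 / (94e-6)^2
Step 3: dP = 59054.46 Pa
Step 4: Convert to kPa: dP = 59.05 kPa


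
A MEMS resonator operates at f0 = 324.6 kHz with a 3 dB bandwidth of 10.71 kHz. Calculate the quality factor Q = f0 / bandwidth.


Step 1: Q = f0 / bandwidth
Step 2: Q = 324.6 / 10.71
Q = 30.3


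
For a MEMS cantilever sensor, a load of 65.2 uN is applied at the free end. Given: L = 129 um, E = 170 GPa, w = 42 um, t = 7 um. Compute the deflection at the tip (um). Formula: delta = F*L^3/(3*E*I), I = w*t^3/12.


Step 1: Calculate the second moment of area.
I = w * t^3 / 12 = 42 * 7^3 / 12 = 1200.5 um^4
Step 2: Convert E to consistent units (1 GPa = 1000 uN/um^2).
E = 170 GPa = 170000 uN/um^2
Step 3: Calculate tip deflection.
delta = F * L^3 / (3 * E * I)
delta = 65.2 * 129^3 / (3 * 170000 * 1200.5)
delta = 0.2286 um


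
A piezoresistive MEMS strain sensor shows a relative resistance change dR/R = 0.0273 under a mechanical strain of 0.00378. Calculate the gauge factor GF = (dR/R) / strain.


Step 1: Identify values.
dR/R = 0.0273, strain = 0.00378
Step 2: GF = (dR/R) / strain = 0.0273 / 0.00378
GF = 7.2


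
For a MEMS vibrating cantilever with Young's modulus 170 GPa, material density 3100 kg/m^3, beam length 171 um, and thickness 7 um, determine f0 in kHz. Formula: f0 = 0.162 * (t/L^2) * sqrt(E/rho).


Step 1: Convert units to SI.
t_SI = 7e-6 m, L_SI = 171e-6 m
Step 2: Calculate sqrt(E/rho).
sqrt(170e9 / 3100) = 7405.32 m/s
Step 3: Compute f0.
f0 = 0.162 * 7e-6 / (171e-6)^2 * 7405.32 = 287186.9 Hz = 287.19 kHz


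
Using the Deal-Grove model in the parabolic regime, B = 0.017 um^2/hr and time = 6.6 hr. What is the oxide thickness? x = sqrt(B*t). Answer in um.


Step 1: Compute B*t = 0.017 * 6.6 = 0.1122
Step 2: x = sqrt(0.1122)
x = 0.335 um


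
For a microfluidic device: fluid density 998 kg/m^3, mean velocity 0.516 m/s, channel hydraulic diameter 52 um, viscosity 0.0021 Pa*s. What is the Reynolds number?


Step 1: Convert Dh to meters: Dh = 52e-6 m
Step 2: Re = rho * v * Dh / mu
Re = 998 * 0.516 * 52e-6 / 0.0021
Re = 12.752


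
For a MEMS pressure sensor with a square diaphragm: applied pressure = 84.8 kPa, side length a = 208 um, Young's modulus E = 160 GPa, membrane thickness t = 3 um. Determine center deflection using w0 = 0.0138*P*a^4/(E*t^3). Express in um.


Step 1: Convert pressure to compatible units (E is in GPa, so P in GPa).
P = 84.8 kPa = 84.8e-6 GPa
Step 2: Compute numerator: 0.0138 * P * a^4.
a^4 = 208^4 = 1871773696
numerator = 0.0138 * 84.8e-6 * 1871773696 = 2.1904e+03
Step 3: Compute denominator: E * t^3 = 160 * 3^3 = 4320
Step 4: w0 = numerator / denominator = 2.1904e+03 / 4320 = 0.507 um


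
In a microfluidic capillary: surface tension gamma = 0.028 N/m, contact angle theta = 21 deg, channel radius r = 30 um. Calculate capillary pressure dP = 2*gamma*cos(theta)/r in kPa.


Step 1: cos(21 deg) = 0.9336
Step 2: Convert r to m: r = 30e-6 m
Step 3: dP = 2 * 0.028 * 0.9336 / 30e-6 = 1742.7 Pa
Step 4: Convert Pa to kPa (divide by 1000).
dP = 1.74 kPa


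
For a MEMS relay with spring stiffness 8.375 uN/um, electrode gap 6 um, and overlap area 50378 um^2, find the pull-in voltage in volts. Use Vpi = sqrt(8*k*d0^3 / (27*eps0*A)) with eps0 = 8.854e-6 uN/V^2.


Step 1: Compute numerator: 8 * k * d0^3 = 8 * 8.375 * 6^3 = 14472.0
Step 2: Compute denominator: 27 * eps0 * A = 27 * 8.854e-6 * 50378 = 12.043264
Step 3: Vpi = sqrt(14472.0 / 12.043264)
Vpi = 34.67 V


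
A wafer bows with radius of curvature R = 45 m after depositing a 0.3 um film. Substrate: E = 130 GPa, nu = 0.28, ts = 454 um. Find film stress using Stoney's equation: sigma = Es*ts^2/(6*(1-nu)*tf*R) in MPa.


Step 1: Compute numerator: Es * ts^2 = 130 * 454^2 = 26795080 (GPa*um^2)
Step 2: Compute denominator (R in um): 6*(1-nu)*tf*R = 6*0.72*0.3*45e6 = 58320000.0 (um^2)
Step 3: sigma (GPa) = 26795080 / 58320000.0 = 4.59449e-01 GPa
Step 4: Convert to MPa (x1000): sigma = 459.4 MPa


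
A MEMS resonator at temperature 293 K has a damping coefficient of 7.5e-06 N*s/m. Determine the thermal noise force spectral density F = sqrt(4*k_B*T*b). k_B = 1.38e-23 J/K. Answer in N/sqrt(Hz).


Step 1: Compute 4 * k_B * T * b
= 4 * 1.38e-23 * 293 * 7.5e-06
= 1.2130e-25 N^2/Hz
Step 2: F_noise = sqrt(1.2130e-25)
F_noise = 3.48e-13 N/sqrt(Hz)


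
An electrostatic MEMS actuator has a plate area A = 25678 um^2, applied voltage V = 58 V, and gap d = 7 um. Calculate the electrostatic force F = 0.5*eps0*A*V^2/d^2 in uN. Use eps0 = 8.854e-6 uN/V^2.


Step 1: Identify parameters.
eps0 = 8.854e-6 uN/V^2, A = 25678 um^2, V = 58 V, d = 7 um
Step 2: Compute V^2 = 58^2 = 3364
Step 3: Compute d^2 = 7^2 = 49
Step 4: F = 0.5 * 8.854e-6 * 25678 * 3364 / 49
F = 7.804 uN


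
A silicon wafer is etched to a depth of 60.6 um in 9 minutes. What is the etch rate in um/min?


Step 1: Etch rate = depth / time
Step 2: rate = 60.6 / 9
rate = 6.733 um/min


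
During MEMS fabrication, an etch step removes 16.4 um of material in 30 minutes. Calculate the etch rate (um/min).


Step 1: Etch rate = depth / time
Step 2: rate = 16.4 / 30
rate = 0.547 um/min


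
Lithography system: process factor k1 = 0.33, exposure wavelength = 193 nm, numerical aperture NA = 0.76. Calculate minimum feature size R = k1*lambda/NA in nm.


Step 1: Identify values: k1 = 0.33, lambda = 193 nm, NA = 0.76
Step 2: R = k1 * lambda / NA
R = 0.33 * 193 / 0.76
R = 83.8 nm


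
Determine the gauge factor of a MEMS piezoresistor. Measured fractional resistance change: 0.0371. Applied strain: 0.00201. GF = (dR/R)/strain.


Step 1: Identify values.
dR/R = 0.0371, strain = 0.00201
Step 2: GF = (dR/R) / strain = 0.0371 / 0.00201
GF = 18.5


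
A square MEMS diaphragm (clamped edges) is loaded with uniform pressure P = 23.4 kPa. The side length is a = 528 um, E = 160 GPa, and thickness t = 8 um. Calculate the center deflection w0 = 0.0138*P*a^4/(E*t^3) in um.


Step 1: Convert pressure to compatible units (E is in GPa, so P in GPa).
P = 23.4 kPa = 23.4e-6 GPa
Step 2: Compute numerator: 0.0138 * P * a^4.
a^4 = 528^4 = 77720518656
numerator = 0.0138 * 23.4e-6 * 77720518656 = 2.50975e+04
Step 3: Compute denominator: E * t^3 = 160 * 8^3 = 81920
Step 4: w0 = numerator / denominator = 2.50975e+04 / 81920 = 0.3064 um


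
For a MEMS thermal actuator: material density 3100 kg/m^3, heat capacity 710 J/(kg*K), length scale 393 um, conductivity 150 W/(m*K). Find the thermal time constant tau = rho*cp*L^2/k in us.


Step 1: Convert L to m: L = 393e-6 m
Step 2: L^2 = (393e-6)^2 = 1.54449e-07 m^2
Step 3: tau = 3100 * 710 * 1.54449e-07 / 150 = 2.26628166e-03 s
Step 4: Convert to microseconds (multiply by 1e6).
tau = 2266.282 us


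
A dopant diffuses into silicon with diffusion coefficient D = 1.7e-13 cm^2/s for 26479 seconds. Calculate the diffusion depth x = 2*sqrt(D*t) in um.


Step 1: Compute D*t = 1.7e-13 * 26479 = 4.50143e-09 cm^2
Step 2: sqrt(D*t) = 6.70927e-05 cm
Step 3: x = 2 * 6.70927e-05 cm = 1.341854e-04 cm
Step 4: Convert to um (1 cm = 1e4 um): x = 1.342 um


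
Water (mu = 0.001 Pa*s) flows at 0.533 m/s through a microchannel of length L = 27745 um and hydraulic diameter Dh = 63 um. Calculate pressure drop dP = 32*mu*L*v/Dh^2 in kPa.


Step 1: Convert to SI: L = 27745e-6 m, Dh = 63e-6 m
Step 2: dP = 32 * 0.001 * 27745e-6 * 0.533 / (63e-6)^2
Step 3: dP = 119228.70 Pa
Step 4: Convert to kPa: dP = 119.23 kPa


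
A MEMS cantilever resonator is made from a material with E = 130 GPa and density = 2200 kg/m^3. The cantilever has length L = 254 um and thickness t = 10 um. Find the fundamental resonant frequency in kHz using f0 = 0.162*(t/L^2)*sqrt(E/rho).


Step 1: Convert units to SI.
t_SI = 10e-6 m, L_SI = 254e-6 m
Step 2: Calculate sqrt(E/rho).
sqrt(130e9 / 2200) = 7687.06 m/s
Step 3: Compute f0.
f0 = 0.162 * 10e-6 / (254e-6)^2 * 7687.06 = 193022.5 Hz = 193.02 kHz


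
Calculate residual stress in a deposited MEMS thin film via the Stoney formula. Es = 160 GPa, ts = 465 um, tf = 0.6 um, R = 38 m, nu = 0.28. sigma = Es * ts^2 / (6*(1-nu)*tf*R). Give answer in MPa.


Step 1: Compute numerator: Es * ts^2 = 160 * 465^2 = 34596000 (GPa*um^2)
Step 2: Compute denominator (R in um): 6*(1-nu)*tf*R = 6*0.72*0.6*38e6 = 98496000.0 (um^2)
Step 3: sigma (GPa) = 34596000 / 98496000.0 = 3.51243e-01 GPa
Step 4: Convert to MPa (x1000): sigma = 351.2 MPa


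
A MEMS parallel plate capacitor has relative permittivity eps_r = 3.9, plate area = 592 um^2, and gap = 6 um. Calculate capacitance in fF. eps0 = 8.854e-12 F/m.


Step 1: Convert area to m^2: A = 592e-12 m^2
Step 2: Convert gap to m: d = 6e-6 m
Step 3: C = eps0 * eps_r * A / d
C = 8.854e-12 * 3.9 * 592e-12 / 6e-6
Step 4: Convert to fF (multiply by 1e15).
C = 3.41 fF


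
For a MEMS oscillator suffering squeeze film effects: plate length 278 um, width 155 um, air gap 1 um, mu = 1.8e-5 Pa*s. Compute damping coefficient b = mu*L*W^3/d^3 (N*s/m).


Step 1: Convert to SI.
L = 278e-6 m, W = 155e-6 m, d = 1e-6 m
Step 2: W^3 = (155e-6)^3 = 3.72e-12 m^3
Step 3: d^3 = (1e-6)^3 = 1.00e-18 m^3
Step 4: b = 1.8e-5 * 278e-6 * 3.72e-12 / 1.00e-18
b = 1.86e-02 N*s/m


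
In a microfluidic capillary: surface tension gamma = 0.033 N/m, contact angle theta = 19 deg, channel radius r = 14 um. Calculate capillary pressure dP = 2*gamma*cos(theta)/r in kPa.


Step 1: cos(19 deg) = 0.9455
Step 2: Convert r to m: r = 14e-6 m
Step 3: dP = 2 * 0.033 * 0.9455 / 14e-6 = 4457.4 Pa
Step 4: Convert Pa to kPa (divide by 1000).
dP = 4.46 kPa


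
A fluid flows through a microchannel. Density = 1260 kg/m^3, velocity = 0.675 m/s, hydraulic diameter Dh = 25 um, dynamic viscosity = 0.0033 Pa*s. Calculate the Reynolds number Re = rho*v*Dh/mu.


Step 1: Convert Dh to meters: Dh = 25e-6 m
Step 2: Re = rho * v * Dh / mu
Re = 1260 * 0.675 * 25e-6 / 0.0033
Re = 6.443


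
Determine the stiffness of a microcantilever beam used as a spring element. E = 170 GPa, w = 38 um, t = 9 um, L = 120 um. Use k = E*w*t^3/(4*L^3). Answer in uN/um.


Step 1: Convert E to consistent units (1 GPa = 1000 uN/um^2).
E = 170 GPa = 170000 uN/um^2
Step 2: Compute t^3 = 9^3 = 729
Step 3: Compute L^3 = 120^3 = 1728000
Step 4: k = 170000 * 38 * 729 / (4 * 1728000)
k = 681.3281 uN/um


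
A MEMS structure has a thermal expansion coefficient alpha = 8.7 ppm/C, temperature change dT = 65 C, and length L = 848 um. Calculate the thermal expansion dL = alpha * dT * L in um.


Step 1: Convert CTE: alpha = 8.7 ppm/C = 8.7e-6 /C
Step 2: dL = 8.7e-6 * 65 * 848
dL = 0.4795 um


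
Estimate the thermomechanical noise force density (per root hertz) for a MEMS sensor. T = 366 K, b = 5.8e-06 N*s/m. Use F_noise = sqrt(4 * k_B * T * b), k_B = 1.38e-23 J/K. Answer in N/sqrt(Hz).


Step 1: Compute 4 * k_B * T * b
= 4 * 1.38e-23 * 366 * 5.8e-06
= 1.1718e-25 N^2/Hz
Step 2: F_noise = sqrt(1.1718e-25)
F_noise = 3.42e-13 N/sqrt(Hz)


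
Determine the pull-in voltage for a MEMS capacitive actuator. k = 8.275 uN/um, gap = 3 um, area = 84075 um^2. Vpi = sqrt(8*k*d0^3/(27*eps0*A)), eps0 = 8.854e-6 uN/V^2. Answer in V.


Step 1: Compute numerator: 8 * k * d0^3 = 8 * 8.275 * 3^3 = 1787.4
Step 2: Compute denominator: 27 * eps0 * A = 27 * 8.854e-6 * 84075 = 20.098801
Step 3: Vpi = sqrt(1787.4 / 20.098801)
Vpi = 9.43 V


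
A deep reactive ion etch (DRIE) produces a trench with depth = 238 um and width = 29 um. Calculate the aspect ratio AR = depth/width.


Step 1: AR = depth / width
Step 2: AR = 238 / 29
AR = 8.2


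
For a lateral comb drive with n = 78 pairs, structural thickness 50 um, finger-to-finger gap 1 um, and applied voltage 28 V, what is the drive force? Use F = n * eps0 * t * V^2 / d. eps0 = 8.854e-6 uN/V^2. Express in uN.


Step 1: Parameters: n=78, eps0=8.854e-6 uN/V^2, t=50 um, V=28 V, d=1 um
Step 2: V^2 = 784
Step 3: F = 78 * 8.854e-6 * 50 * 784 / 1
F = 27.072 uN


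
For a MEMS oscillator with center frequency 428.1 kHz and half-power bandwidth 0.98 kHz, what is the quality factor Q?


Step 1: Q = f0 / bandwidth
Step 2: Q = 428.1 / 0.98
Q = 436.8


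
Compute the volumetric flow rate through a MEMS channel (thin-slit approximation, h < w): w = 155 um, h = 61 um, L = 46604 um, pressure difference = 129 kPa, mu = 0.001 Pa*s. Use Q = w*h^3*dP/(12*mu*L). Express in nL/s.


Step 1: Convert all dimensions to SI (meters).
w = 155e-6 m, h = 61e-6 m, L = 46604e-6 m, dP = 129e3 Pa
Step 2: Q = w * h^3 * dP / (12 * mu * L)
Q = 155e-6 * (61e-6)^3 * 129e3 / (12 * 0.001 * 46604e-6) = 8.11533541e-09 m^3/s
Step 3: Convert Q from m^3/s to nL/s (1 m^3 = 1e12 nL, so multiply by 1e12).
Q = 8115.335 nL/s


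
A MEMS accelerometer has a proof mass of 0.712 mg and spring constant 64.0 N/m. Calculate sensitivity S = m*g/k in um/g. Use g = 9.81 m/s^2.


Step 1: Convert mass: m = 0.712 mg = 7.12e-07 kg
Step 2: S = m * g / k = 7.12e-07 * 9.81 / 64.0
Step 3: S = 1.09e-07 m/g
Step 4: Convert to um/g: S = 0.109 um/g


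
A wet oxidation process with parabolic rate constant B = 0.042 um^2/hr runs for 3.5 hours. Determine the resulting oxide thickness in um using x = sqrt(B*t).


Step 1: Compute B*t = 0.042 * 3.5 = 0.147
Step 2: x = sqrt(0.147)
x = 0.383 um


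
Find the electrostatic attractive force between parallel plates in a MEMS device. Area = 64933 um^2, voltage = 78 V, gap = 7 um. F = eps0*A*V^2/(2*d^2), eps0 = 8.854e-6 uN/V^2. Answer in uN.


Step 1: Identify parameters.
eps0 = 8.854e-6 uN/V^2, A = 64933 um^2, V = 78 V, d = 7 um
Step 2: Compute V^2 = 78^2 = 6084
Step 3: Compute d^2 = 7^2 = 49
Step 4: F = 0.5 * 8.854e-6 * 64933 * 6084 / 49
F = 35.692 uN


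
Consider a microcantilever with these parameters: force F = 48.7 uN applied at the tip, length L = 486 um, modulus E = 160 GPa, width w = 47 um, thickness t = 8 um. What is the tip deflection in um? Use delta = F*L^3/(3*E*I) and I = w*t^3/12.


Step 1: Calculate the second moment of area.
I = w * t^3 / 12 = 47 * 8^3 / 12 = 2005.3333 um^4
Step 2: Convert E to consistent units (1 GPa = 1000 uN/um^2).
E = 160 GPa = 160000 uN/um^2
Step 3: Calculate tip deflection.
delta = F * L^3 / (3 * E * I)
delta = 48.7 * 486^3 / (3 * 160000 * 2005.3333)
delta = 5.8078 um


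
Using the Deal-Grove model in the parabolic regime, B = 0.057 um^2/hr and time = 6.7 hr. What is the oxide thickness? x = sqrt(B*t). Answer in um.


Step 1: Compute B*t = 0.057 * 6.7 = 0.3819
Step 2: x = sqrt(0.3819)
x = 0.618 um


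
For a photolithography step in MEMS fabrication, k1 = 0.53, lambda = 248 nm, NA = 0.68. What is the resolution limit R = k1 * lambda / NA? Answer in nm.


Step 1: Identify values: k1 = 0.53, lambda = 248 nm, NA = 0.68
Step 2: R = k1 * lambda / NA
R = 0.53 * 248 / 0.68
R = 193.3 nm


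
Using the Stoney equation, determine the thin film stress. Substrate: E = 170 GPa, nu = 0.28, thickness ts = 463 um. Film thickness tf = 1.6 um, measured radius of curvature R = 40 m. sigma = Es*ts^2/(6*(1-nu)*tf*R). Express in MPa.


Step 1: Compute numerator: Es * ts^2 = 170 * 463^2 = 36442730 (GPa*um^2)
Step 2: Compute denominator (R in um): 6*(1-nu)*tf*R = 6*0.72*1.6*40e6 = 276480000.0 (um^2)
Step 3: sigma (GPa) = 36442730 / 276480000.0 = 1.3181e-01 GPa
Step 4: Convert to MPa (x1000): sigma = 131.8 MPa


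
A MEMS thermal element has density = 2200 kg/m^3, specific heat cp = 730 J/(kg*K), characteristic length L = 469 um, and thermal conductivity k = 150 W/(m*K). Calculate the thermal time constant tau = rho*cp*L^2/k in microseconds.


Step 1: Convert L to m: L = 469e-6 m
Step 2: L^2 = (469e-6)^2 = 2.19961e-07 m^2
Step 3: tau = 2200 * 730 * 2.19961e-07 / 150 = 2.35504911e-03 s
Step 4: Convert to microseconds (multiply by 1e6).
tau = 2355.049 us


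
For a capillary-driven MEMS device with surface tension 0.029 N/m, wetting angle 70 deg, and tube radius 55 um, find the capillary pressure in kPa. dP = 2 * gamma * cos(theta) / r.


Step 1: cos(70 deg) = 0.342
Step 2: Convert r to m: r = 55e-6 m
Step 3: dP = 2 * 0.029 * 0.342 / 55e-6 = 360.7 Pa
Step 4: Convert Pa to kPa (divide by 1000).
dP = 0.36 kPa


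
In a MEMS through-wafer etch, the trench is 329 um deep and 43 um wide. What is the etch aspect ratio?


Step 1: AR = depth / width
Step 2: AR = 329 / 43
AR = 7.7


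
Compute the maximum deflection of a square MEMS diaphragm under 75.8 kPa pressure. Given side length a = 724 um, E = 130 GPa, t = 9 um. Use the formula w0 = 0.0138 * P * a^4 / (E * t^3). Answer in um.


Step 1: Convert pressure to compatible units (E is in GPa, so P in GPa).
P = 75.8 kPa = 75.8e-6 GPa
Step 2: Compute numerator: 0.0138 * P * a^4.
a^4 = 724^4 = 274760478976
numerator = 0.0138 * 75.8e-6 * 274760478976 = 2.874105e+05
Step 3: Compute denominator: E * t^3 = 130 * 9^3 = 94770
Step 4: w0 = numerator / denominator = 2.874105e+05 / 94770 = 3.0327 um


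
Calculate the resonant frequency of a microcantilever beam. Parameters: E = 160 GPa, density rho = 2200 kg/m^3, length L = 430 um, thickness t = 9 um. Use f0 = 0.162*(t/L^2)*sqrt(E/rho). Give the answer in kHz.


Step 1: Convert units to SI.
t_SI = 9e-6 m, L_SI = 430e-6 m
Step 2: Calculate sqrt(E/rho).
sqrt(160e9 / 2200) = 8528.03 m/s
Step 3: Compute f0.
f0 = 0.162 * 9e-6 / (430e-6)^2 * 8528.03 = 67246.4 Hz = 67.25 kHz


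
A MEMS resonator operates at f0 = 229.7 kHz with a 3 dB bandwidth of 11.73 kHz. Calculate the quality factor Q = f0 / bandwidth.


Step 1: Q = f0 / bandwidth
Step 2: Q = 229.7 / 11.73
Q = 19.6


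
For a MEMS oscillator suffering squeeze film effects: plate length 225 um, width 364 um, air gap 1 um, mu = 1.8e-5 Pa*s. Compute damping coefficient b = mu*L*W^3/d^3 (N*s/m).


Step 1: Convert to SI.
L = 225e-6 m, W = 364e-6 m, d = 1e-6 m
Step 2: W^3 = (364e-6)^3 = 4.82e-11 m^3
Step 3: d^3 = (1e-6)^3 = 1.00e-18 m^3
Step 4: b = 1.8e-5 * 225e-6 * 4.82e-11 / 1.00e-18
b = 1.95e-01 N*s/m


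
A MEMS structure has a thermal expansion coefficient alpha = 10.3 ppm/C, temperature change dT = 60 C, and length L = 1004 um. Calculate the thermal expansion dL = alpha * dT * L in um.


Step 1: Convert CTE: alpha = 10.3 ppm/C = 10.3e-6 /C
Step 2: dL = 10.3e-6 * 60 * 1004
dL = 0.6205 um


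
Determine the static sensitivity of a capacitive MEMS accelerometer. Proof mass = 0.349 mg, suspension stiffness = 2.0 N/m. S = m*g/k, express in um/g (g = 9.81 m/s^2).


Step 1: Convert mass: m = 0.349 mg = 3.49e-07 kg
Step 2: S = m * g / k = 3.49e-07 * 9.81 / 2.0
Step 3: S = 1.71e-06 m/g
Step 4: Convert to um/g: S = 1.712 um/g


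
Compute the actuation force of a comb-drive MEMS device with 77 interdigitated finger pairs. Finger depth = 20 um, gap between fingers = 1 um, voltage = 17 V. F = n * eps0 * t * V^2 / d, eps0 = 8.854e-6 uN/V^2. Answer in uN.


Step 1: Parameters: n=77, eps0=8.854e-6 uN/V^2, t=20 um, V=17 V, d=1 um
Step 2: V^2 = 289
Step 3: F = 77 * 8.854e-6 * 20 * 289 / 1
F = 3.941 uN


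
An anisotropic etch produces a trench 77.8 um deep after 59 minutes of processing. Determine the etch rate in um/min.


Step 1: Etch rate = depth / time
Step 2: rate = 77.8 / 59
rate = 1.319 um/min


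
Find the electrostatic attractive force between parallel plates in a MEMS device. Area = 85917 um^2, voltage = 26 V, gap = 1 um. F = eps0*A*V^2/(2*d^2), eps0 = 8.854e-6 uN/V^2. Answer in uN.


Step 1: Identify parameters.
eps0 = 8.854e-6 uN/V^2, A = 85917 um^2, V = 26 V, d = 1 um
Step 2: Compute V^2 = 26^2 = 676
Step 3: Compute d^2 = 1^2 = 1
Step 4: F = 0.5 * 8.854e-6 * 85917 * 676 / 1
F = 257.12 uN


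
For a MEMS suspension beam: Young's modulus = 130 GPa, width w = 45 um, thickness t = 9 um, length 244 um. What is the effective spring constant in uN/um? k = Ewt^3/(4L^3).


Step 1: Convert E to consistent units (1 GPa = 1000 uN/um^2).
E = 130 GPa = 130000 uN/um^2
Step 2: Compute t^3 = 9^3 = 729
Step 3: Compute L^3 = 244^3 = 14526784
Step 4: k = 130000 * 45 * 729 / (4 * 14526784)
k = 73.3929 uN/um


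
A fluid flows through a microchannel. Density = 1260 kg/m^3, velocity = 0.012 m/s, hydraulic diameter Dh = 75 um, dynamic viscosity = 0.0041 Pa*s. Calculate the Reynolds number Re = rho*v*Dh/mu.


Step 1: Convert Dh to meters: Dh = 75e-6 m
Step 2: Re = rho * v * Dh / mu
Re = 1260 * 0.012 * 75e-6 / 0.0041
Re = 0.277


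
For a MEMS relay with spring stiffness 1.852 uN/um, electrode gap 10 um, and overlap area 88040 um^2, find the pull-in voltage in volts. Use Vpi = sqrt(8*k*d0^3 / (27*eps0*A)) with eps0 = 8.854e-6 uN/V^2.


Step 1: Compute numerator: 8 * k * d0^3 = 8 * 1.852 * 10^3 = 14816.0
Step 2: Compute denominator: 27 * eps0 * A = 27 * 8.854e-6 * 88040 = 21.046666
Step 3: Vpi = sqrt(14816.0 / 21.046666)
Vpi = 26.53 V


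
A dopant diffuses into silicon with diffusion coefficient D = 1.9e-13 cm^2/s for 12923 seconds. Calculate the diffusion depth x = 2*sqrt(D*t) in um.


Step 1: Compute D*t = 1.9e-13 * 12923 = 2.45537e-09 cm^2
Step 2: sqrt(D*t) = 4.9552e-05 cm
Step 3: x = 2 * 4.9552e-05 cm = 9.9104e-05 cm
Step 4: Convert to um (1 cm = 1e4 um): x = 0.991 um


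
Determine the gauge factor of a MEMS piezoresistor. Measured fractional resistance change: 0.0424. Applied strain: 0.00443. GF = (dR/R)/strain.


Step 1: Identify values.
dR/R = 0.0424, strain = 0.00443
Step 2: GF = (dR/R) / strain = 0.0424 / 0.00443
GF = 9.6


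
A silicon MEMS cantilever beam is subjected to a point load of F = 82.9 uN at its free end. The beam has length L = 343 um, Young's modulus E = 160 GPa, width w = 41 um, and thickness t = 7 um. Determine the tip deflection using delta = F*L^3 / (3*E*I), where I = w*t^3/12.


Step 1: Calculate the second moment of area.
I = w * t^3 / 12 = 41 * 7^3 / 12 = 1171.9167 um^4
Step 2: Convert E to consistent units (1 GPa = 1000 uN/um^2).
E = 160 GPa = 160000 uN/um^2
Step 3: Calculate tip deflection.
delta = F * L^3 / (3 * E * I)
delta = 82.9 * 343^3 / (3 * 160000 * 1171.9167)
delta = 5.947 um


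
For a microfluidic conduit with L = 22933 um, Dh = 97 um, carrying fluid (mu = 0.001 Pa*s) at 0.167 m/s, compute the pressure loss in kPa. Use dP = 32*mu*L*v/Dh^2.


Step 1: Convert to SI: L = 22933e-6 m, Dh = 97e-6 m
Step 2: dP = 32 * 0.001 * 22933e-6 * 0.167 / (97e-6)^2
Step 3: dP = 13025.18 Pa
Step 4: Convert to kPa: dP = 13.03 kPa


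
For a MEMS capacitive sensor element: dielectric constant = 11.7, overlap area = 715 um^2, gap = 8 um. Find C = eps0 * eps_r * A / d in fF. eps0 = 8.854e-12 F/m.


Step 1: Convert area to m^2: A = 715e-12 m^2
Step 2: Convert gap to m: d = 8e-6 m
Step 3: C = eps0 * eps_r * A / d
C = 8.854e-12 * 11.7 * 715e-12 / 8e-6
Step 4: Convert to fF (multiply by 1e15).
C = 9.26 fF


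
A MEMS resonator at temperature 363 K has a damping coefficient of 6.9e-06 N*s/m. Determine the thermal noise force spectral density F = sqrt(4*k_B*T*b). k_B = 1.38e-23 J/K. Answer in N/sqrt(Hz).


Step 1: Compute 4 * k_B * T * b
= 4 * 1.38e-23 * 363 * 6.9e-06
= 1.3826e-25 N^2/Hz
Step 2: F_noise = sqrt(1.3826e-25)
F_noise = 3.72e-13 N/sqrt(Hz)


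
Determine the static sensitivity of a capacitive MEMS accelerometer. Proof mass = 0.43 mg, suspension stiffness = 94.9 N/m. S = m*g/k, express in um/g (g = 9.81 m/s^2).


Step 1: Convert mass: m = 0.43 mg = 4.30e-07 kg
Step 2: S = m * g / k = 4.30e-07 * 9.81 / 94.9
Step 3: S = 4.44e-08 m/g
Step 4: Convert to um/g: S = 0.044 um/g


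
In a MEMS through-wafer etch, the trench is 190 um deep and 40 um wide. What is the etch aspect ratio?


Step 1: AR = depth / width
Step 2: AR = 190 / 40
AR = 4.8


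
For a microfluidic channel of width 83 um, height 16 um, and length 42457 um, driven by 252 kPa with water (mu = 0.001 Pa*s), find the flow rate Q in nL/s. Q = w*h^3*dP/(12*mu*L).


Step 1: Convert all dimensions to SI (meters).
w = 83e-6 m, h = 16e-6 m, L = 42457e-6 m, dP = 252e3 Pa
Step 2: Q = w * h^3 * dP / (12 * mu * L)
Q = 83e-6 * (16e-6)^3 * 252e3 / (12 * 0.001 * 42457e-6) = 1.6815432e-10 m^3/s
Step 3: Convert Q from m^3/s to nL/s (1 m^3 = 1e12 nL, so multiply by 1e12).
Q = 168.154 nL/s


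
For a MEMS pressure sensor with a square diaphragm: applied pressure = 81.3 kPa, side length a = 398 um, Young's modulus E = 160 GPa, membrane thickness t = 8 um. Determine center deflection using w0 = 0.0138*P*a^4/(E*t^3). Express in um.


Step 1: Convert pressure to compatible units (E is in GPa, so P in GPa).
P = 81.3 kPa = 81.3e-6 GPa
Step 2: Compute numerator: 0.0138 * P * a^4.
a^4 = 398^4 = 25091827216
numerator = 0.0138 * 81.3e-6 * 25091827216 = 2.81515e+04
Step 3: Compute denominator: E * t^3 = 160 * 8^3 = 81920
Step 4: w0 = numerator / denominator = 2.81515e+04 / 81920 = 0.3436 um


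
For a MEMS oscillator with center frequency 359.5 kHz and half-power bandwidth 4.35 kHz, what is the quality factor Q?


Step 1: Q = f0 / bandwidth
Step 2: Q = 359.5 / 4.35
Q = 82.6


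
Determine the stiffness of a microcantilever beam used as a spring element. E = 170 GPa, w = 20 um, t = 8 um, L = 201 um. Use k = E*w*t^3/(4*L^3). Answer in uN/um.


Step 1: Convert E to consistent units (1 GPa = 1000 uN/um^2).
E = 170 GPa = 170000 uN/um^2
Step 2: Compute t^3 = 8^3 = 512
Step 3: Compute L^3 = 201^3 = 8120601
Step 4: k = 170000 * 20 * 512 / (4 * 8120601)
k = 53.5921 uN/um


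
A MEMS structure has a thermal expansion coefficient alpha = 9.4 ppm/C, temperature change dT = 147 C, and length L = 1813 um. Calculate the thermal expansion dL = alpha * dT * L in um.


Step 1: Convert CTE: alpha = 9.4 ppm/C = 9.4e-6 /C
Step 2: dL = 9.4e-6 * 147 * 1813
dL = 2.5052 um


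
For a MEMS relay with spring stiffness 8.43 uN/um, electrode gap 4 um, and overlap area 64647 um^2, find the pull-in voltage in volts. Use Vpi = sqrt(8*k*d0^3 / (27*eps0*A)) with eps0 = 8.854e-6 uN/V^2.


Step 1: Compute numerator: 8 * k * d0^3 = 8 * 8.43 * 4^3 = 4316.16
Step 2: Compute denominator: 27 * eps0 * A = 27 * 8.854e-6 * 64647 = 15.454383
Step 3: Vpi = sqrt(4316.16 / 15.454383)
Vpi = 16.71 V


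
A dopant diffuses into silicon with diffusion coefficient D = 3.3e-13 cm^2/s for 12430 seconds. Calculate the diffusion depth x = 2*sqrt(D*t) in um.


Step 1: Compute D*t = 3.3e-13 * 12430 = 4.1019e-09 cm^2
Step 2: sqrt(D*t) = 6.40461e-05 cm
Step 3: x = 2 * 6.40461e-05 cm = 1.280922e-04 cm
Step 4: Convert to um (1 cm = 1e4 um): x = 1.281 um


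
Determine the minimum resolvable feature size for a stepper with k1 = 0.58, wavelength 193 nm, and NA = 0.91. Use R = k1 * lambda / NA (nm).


Step 1: Identify values: k1 = 0.58, lambda = 193 nm, NA = 0.91
Step 2: R = k1 * lambda / NA
R = 0.58 * 193 / 0.91
R = 123.0 nm


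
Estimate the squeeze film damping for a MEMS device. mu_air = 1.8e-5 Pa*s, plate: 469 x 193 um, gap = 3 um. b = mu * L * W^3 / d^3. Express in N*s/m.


Step 1: Convert to SI.
L = 469e-6 m, W = 193e-6 m, d = 3e-6 m
Step 2: W^3 = (193e-6)^3 = 7.19e-12 m^3
Step 3: d^3 = (3e-6)^3 = 2.70e-17 m^3
Step 4: b = 1.8e-5 * 469e-6 * 7.19e-12 / 2.70e-17
b = 2.25e-03 N*s/m


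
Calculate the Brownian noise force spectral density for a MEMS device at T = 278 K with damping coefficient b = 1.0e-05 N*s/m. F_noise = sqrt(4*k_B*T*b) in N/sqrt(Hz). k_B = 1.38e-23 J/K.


Step 1: Compute 4 * k_B * T * b
= 4 * 1.38e-23 * 278 * 1.0e-05
= 1.5346e-25 N^2/Hz
Step 2: F_noise = sqrt(1.5346e-25)
F_noise = 3.92e-13 N/sqrt(Hz)


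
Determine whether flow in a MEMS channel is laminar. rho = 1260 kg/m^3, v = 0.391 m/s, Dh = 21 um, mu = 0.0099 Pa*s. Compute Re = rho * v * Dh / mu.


Step 1: Convert Dh to meters: Dh = 21e-6 m
Step 2: Re = rho * v * Dh / mu
Re = 1260 * 0.391 * 21e-6 / 0.0099
Re = 1.045
Since Re = 1.045 is below ~2300, the flow is laminar.


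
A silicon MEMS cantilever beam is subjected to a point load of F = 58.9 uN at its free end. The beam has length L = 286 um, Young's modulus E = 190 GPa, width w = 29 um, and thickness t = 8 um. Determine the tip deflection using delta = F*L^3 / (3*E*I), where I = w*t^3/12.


Step 1: Calculate the second moment of area.
I = w * t^3 / 12 = 29 * 8^3 / 12 = 1237.3333 um^4
Step 2: Convert E to consistent units (1 GPa = 1000 uN/um^2).
E = 190 GPa = 190000 uN/um^2
Step 3: Calculate tip deflection.
delta = F * L^3 / (3 * E * I)
delta = 58.9 * 286^3 / (3 * 190000 * 1237.3333)
delta = 1.9537 um


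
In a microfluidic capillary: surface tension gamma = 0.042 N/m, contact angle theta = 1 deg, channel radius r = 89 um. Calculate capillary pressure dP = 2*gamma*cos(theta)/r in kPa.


Step 1: cos(1 deg) = 0.9998
Step 2: Convert r to m: r = 89e-6 m
Step 3: dP = 2 * 0.042 * 0.9998 / 89e-6 = 943.6 Pa
Step 4: Convert Pa to kPa (divide by 1000).
dP = 0.94 kPa


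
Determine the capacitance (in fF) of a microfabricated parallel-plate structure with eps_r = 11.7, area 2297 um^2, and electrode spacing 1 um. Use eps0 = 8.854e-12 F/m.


Step 1: Convert area to m^2: A = 2297e-12 m^2
Step 2: Convert gap to m: d = 1e-6 m
Step 3: C = eps0 * eps_r * A / d
C = 8.854e-12 * 11.7 * 2297e-12 / 1e-6
Step 4: Convert to fF (multiply by 1e15).
C = 237.95 fF


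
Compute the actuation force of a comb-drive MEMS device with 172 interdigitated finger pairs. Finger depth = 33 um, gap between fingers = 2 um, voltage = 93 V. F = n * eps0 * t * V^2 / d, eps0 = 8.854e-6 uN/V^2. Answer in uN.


Step 1: Parameters: n=172, eps0=8.854e-6 uN/V^2, t=33 um, V=93 V, d=2 um
Step 2: V^2 = 8649
Step 3: F = 172 * 8.854e-6 * 33 * 8649 / 2
F = 217.329 uN


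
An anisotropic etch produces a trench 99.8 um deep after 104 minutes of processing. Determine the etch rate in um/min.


Step 1: Etch rate = depth / time
Step 2: rate = 99.8 / 104
rate = 0.96 um/min


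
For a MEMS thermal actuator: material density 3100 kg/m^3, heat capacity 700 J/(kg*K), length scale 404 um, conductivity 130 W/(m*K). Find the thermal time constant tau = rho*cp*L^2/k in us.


Step 1: Convert L to m: L = 404e-6 m
Step 2: L^2 = (404e-6)^2 = 1.63216e-07 m^2
Step 3: tau = 3100 * 700 * 1.63216e-07 / 130 = 2.72445169e-03 s
Step 4: Convert to microseconds (multiply by 1e6).
tau = 2724.452 us


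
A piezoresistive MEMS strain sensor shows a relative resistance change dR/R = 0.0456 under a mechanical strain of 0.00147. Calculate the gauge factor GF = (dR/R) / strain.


Step 1: Identify values.
dR/R = 0.0456, strain = 0.00147
Step 2: GF = (dR/R) / strain = 0.0456 / 0.00147
GF = 31.0


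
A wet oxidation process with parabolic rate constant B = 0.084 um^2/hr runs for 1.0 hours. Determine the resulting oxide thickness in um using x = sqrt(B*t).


Step 1: Compute B*t = 0.084 * 1.0 = 0.084
Step 2: x = sqrt(0.084)
x = 0.29 um


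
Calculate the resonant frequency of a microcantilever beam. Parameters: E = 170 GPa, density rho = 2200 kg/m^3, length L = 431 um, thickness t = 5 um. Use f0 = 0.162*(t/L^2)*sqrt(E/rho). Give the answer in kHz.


Step 1: Convert units to SI.
t_SI = 5e-6 m, L_SI = 431e-6 m
Step 2: Calculate sqrt(E/rho).
sqrt(170e9 / 2200) = 8790.49 m/s
Step 3: Compute f0.
f0 = 0.162 * 5e-6 / (431e-6)^2 * 8790.49 = 38330.4 Hz = 38.33 kHz


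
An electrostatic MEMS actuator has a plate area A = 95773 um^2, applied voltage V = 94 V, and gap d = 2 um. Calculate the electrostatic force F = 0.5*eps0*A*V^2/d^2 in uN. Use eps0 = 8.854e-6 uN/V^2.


Step 1: Identify parameters.
eps0 = 8.854e-6 uN/V^2, A = 95773 um^2, V = 94 V, d = 2 um
Step 2: Compute V^2 = 94^2 = 8836
Step 3: Compute d^2 = 2^2 = 4
Step 4: F = 0.5 * 8.854e-6 * 95773 * 8836 / 4
F = 936.587 uN


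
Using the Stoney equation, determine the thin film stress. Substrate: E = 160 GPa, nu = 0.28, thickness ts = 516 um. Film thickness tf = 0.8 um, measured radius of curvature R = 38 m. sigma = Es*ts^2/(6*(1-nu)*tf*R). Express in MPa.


Step 1: Compute numerator: Es * ts^2 = 160 * 516^2 = 42600960 (GPa*um^2)
Step 2: Compute denominator (R in um): 6*(1-nu)*tf*R = 6*0.72*0.8*38e6 = 131328000.0 (um^2)
Step 3: sigma (GPa) = 42600960 / 131328000.0 = 3.24386e-01 GPa
Step 4: Convert to MPa (x1000): sigma = 324.4 MPa


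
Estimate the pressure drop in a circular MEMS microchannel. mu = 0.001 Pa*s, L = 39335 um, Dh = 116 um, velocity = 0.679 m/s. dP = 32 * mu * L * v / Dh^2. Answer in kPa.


Step 1: Convert to SI: L = 39335e-6 m, Dh = 116e-6 m
Step 2: dP = 32 * 0.001 * 39335e-6 * 0.679 / (116e-6)^2
Step 3: dP = 63515.97 Pa
Step 4: Convert to kPa: dP = 63.52 kPa


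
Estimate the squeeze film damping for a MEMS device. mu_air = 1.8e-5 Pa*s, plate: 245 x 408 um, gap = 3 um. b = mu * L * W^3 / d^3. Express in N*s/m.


Step 1: Convert to SI.
L = 245e-6 m, W = 408e-6 m, d = 3e-6 m
Step 2: W^3 = (408e-6)^3 = 6.79e-11 m^3
Step 3: d^3 = (3e-6)^3 = 2.70e-17 m^3
Step 4: b = 1.8e-5 * 245e-6 * 6.79e-11 / 2.70e-17
b = 1.11e-02 N*s/m


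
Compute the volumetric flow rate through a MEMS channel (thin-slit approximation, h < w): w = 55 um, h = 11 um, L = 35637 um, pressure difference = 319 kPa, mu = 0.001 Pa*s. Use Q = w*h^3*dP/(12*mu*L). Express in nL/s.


Step 1: Convert all dimensions to SI (meters).
w = 55e-6 m, h = 11e-6 m, L = 35637e-6 m, dP = 319e3 Pa
Step 2: Q = w * h^3 * dP / (12 * mu * L)
Q = 55e-6 * (11e-6)^3 * 319e3 / (12 * 0.001 * 35637e-6) = 5.460709e-11 m^3/s
Step 3: Convert Q from m^3/s to nL/s (1 m^3 = 1e12 nL, so multiply by 1e12).
Q = 54.607 nL/s


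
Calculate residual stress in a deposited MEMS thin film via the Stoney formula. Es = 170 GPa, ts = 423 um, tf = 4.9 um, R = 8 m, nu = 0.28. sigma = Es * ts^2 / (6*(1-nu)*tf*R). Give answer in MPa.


Step 1: Compute numerator: Es * ts^2 = 170 * 423^2 = 30417930 (GPa*um^2)
Step 2: Compute denominator (R in um): 6*(1-nu)*tf*R = 6*0.72*4.9*8e6 = 169344000.0 (um^2)
Step 3: sigma (GPa) = 30417930 / 169344000.0 = 1.79622e-01 GPa
Step 4: Convert to MPa (x1000): sigma = 179.6 MPa


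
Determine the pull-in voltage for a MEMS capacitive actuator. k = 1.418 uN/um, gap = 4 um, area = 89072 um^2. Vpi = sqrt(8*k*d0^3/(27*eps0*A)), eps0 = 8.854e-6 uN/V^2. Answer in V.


Step 1: Compute numerator: 8 * k * d0^3 = 8 * 1.418 * 4^3 = 726.016
Step 2: Compute denominator: 27 * eps0 * A = 27 * 8.854e-6 * 89072 = 21.293374
Step 3: Vpi = sqrt(726.016 / 21.293374)
Vpi = 5.84 V


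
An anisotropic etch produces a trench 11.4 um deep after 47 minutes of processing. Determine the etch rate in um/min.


Step 1: Etch rate = depth / time
Step 2: rate = 11.4 / 47
rate = 0.243 um/min


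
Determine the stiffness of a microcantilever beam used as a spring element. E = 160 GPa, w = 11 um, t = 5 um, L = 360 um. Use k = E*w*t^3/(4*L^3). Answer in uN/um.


Step 1: Convert E to consistent units (1 GPa = 1000 uN/um^2).
E = 160 GPa = 160000 uN/um^2
Step 2: Compute t^3 = 5^3 = 125
Step 3: Compute L^3 = 360^3 = 46656000
Step 4: k = 160000 * 11 * 125 / (4 * 46656000)
k = 1.1788 uN/um


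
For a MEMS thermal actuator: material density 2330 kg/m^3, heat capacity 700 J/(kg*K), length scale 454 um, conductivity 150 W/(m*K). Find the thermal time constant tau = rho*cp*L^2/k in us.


Step 1: Convert L to m: L = 454e-6 m
Step 2: L^2 = (454e-6)^2 = 2.06116e-07 m^2
Step 3: tau = 2330 * 700 * 2.06116e-07 / 150 = 2.24116797e-03 s
Step 4: Convert to microseconds (multiply by 1e6).
tau = 2241.168 us


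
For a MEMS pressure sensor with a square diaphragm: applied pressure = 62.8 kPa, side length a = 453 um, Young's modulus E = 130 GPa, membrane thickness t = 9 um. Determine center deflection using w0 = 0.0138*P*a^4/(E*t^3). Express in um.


Step 1: Convert pressure to compatible units (E is in GPa, so P in GPa).
P = 62.8 kPa = 62.8e-6 GPa
Step 2: Compute numerator: 0.0138 * P * a^4.
a^4 = 453^4 = 42110733681
numerator = 0.0138 * 62.8e-6 * 42110733681 = 3.64948e+04
Step 3: Compute denominator: E * t^3 = 130 * 9^3 = 94770
Step 4: w0 = numerator / denominator = 3.64948e+04 / 94770 = 0.3851 um


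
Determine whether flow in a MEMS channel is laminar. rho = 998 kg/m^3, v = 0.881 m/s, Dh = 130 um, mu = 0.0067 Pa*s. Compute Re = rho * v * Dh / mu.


Step 1: Convert Dh to meters: Dh = 130e-6 m
Step 2: Re = rho * v * Dh / mu
Re = 998 * 0.881 * 130e-6 / 0.0067
Re = 17.06
Since Re = 17.06 is below ~2300, the flow is laminar.


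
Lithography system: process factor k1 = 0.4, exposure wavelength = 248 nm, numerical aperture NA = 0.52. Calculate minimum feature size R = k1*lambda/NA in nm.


Step 1: Identify values: k1 = 0.4, lambda = 248 nm, NA = 0.52
Step 2: R = k1 * lambda / NA
R = 0.4 * 248 / 0.52
R = 190.8 nm


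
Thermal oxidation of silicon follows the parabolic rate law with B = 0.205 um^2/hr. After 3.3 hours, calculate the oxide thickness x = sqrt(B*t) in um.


Step 1: Compute B*t = 0.205 * 3.3 = 0.6765
Step 2: x = sqrt(0.6765)
x = 0.822 um


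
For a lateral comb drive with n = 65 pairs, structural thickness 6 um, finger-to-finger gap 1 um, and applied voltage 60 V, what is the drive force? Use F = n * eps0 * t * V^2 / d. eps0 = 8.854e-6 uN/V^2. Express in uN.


Step 1: Parameters: n=65, eps0=8.854e-6 uN/V^2, t=6 um, V=60 V, d=1 um
Step 2: V^2 = 3600
Step 3: F = 65 * 8.854e-6 * 6 * 3600 / 1
F = 12.431 uN


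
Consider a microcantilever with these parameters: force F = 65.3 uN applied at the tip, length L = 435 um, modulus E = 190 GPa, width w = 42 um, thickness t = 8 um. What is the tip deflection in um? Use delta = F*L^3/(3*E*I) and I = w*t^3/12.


Step 1: Calculate the second moment of area.
I = w * t^3 / 12 = 42 * 8^3 / 12 = 1792.0 um^4
Step 2: Convert E to consistent units (1 GPa = 1000 uN/um^2).
E = 190 GPa = 190000 uN/um^2
Step 3: Calculate tip deflection.
delta = F * L^3 / (3 * E * I)
delta = 65.3 * 435^3 / (3 * 190000 * 1792.0)
delta = 5.2622 um


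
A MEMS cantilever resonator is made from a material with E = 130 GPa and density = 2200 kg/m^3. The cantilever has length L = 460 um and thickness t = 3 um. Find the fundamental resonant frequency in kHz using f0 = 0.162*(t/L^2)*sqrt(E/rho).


Step 1: Convert units to SI.
t_SI = 3e-6 m, L_SI = 460e-6 m
Step 2: Calculate sqrt(E/rho).
sqrt(130e9 / 2200) = 7687.06 m/s
Step 3: Compute f0.
f0 = 0.162 * 3e-6 / (460e-6)^2 * 7687.06 = 17655.5 Hz = 17.66 kHz


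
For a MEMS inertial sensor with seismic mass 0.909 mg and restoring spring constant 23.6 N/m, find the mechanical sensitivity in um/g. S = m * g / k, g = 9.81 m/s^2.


Step 1: Convert mass: m = 0.909 mg = 9.09e-07 kg
Step 2: S = m * g / k = 9.09e-07 * 9.81 / 23.6
Step 3: S = 3.78e-07 m/g
Step 4: Convert to um/g: S = 0.378 um/g


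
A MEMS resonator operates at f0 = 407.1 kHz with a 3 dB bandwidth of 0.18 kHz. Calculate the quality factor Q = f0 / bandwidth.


Step 1: Q = f0 / bandwidth
Step 2: Q = 407.1 / 0.18
Q = 2261.7


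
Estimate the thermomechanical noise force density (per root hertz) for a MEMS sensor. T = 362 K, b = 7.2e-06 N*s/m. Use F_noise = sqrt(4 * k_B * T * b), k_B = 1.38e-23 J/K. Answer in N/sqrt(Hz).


Step 1: Compute 4 * k_B * T * b
= 4 * 1.38e-23 * 362 * 7.2e-06
= 1.4387e-25 N^2/Hz
Step 2: F_noise = sqrt(1.4387e-25)
F_noise = 3.79e-13 N/sqrt(Hz)


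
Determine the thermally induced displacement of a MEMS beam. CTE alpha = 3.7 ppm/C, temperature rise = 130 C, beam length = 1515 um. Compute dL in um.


Step 1: Convert CTE: alpha = 3.7 ppm/C = 3.7e-6 /C
Step 2: dL = 3.7e-6 * 130 * 1515
dL = 0.7287 um


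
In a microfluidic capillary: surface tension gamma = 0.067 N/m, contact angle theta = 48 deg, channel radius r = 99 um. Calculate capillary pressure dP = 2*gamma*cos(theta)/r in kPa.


Step 1: cos(48 deg) = 0.6691
Step 2: Convert r to m: r = 99e-6 m
Step 3: dP = 2 * 0.067 * 0.6691 / 99e-6 = 905.7 Pa
Step 4: Convert Pa to kPa (divide by 1000).
dP = 0.91 kPa


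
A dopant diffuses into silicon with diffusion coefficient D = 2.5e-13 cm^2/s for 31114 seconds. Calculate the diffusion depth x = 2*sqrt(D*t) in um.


Step 1: Compute D*t = 2.5e-13 * 31114 = 7.7785e-09 cm^2
Step 2: sqrt(D*t) = 8.81958e-05 cm
Step 3: x = 2 * 8.81958e-05 cm = 1.763916e-04 cm
Step 4: Convert to um (1 cm = 1e4 um): x = 1.764 um


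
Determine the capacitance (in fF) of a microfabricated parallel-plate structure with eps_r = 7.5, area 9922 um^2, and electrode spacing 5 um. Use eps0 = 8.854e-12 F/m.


Step 1: Convert area to m^2: A = 9922e-12 m^2
Step 2: Convert gap to m: d = 5e-6 m
Step 3: C = eps0 * eps_r * A / d
C = 8.854e-12 * 7.5 * 9922e-12 / 5e-6
Step 4: Convert to fF (multiply by 1e15).
C = 131.77 fF
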